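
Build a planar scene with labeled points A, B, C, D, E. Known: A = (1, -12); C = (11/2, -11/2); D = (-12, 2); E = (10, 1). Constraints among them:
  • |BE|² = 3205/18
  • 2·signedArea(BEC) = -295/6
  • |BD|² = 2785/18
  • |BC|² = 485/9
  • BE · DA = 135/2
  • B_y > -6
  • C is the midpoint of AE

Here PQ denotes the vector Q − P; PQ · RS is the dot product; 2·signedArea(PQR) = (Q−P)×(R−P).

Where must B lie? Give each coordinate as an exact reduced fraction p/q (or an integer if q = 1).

B = (-11/6, -31/6)

1. B_x = -11/6  [2·signedArea(BEC) = -295/6 ∩ BE · DA = 135/2]
2. B_y = -31/6  [2·signedArea(BEC) = -295/6 ∩ BE · DA = 135/2]
   → B = (-11/6, -31/6)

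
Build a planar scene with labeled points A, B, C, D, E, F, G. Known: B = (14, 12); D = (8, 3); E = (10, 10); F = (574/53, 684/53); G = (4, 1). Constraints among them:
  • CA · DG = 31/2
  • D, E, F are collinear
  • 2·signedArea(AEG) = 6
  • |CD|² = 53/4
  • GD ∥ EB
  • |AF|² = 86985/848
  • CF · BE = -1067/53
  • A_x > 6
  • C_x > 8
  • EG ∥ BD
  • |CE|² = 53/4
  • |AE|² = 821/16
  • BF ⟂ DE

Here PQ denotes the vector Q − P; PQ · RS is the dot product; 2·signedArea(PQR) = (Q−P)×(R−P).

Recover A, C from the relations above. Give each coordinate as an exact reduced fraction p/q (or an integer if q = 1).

1. C_x = 9  [line 4·x + 2·y + -49 = 0 ∩ |CE|² = 53/4]
2. C_y = 13/2  [line 4·x + 2·y + -49 = 0 ∩ |CE|² = 53/4]
   → C = (9, 13/2)
3. A_x = 13/2  [2·signedArea(AEG) = 6 ∩ CA · DG = 31/2]
4. A_y = 15/4  [2·signedArea(AEG) = 6 ∩ CA · DG = 31/2]
   → A = (13/2, 15/4)

A = (13/2, 15/4)
C = (9, 13/2)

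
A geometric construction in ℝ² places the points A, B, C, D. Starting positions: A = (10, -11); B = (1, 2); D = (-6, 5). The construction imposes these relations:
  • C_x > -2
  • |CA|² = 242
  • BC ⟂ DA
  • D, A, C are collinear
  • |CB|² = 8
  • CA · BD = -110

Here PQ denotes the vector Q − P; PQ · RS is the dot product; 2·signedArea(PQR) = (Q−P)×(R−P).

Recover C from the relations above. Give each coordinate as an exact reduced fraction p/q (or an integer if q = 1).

1. C_x = -1  [D, A, C are collinear ∩ BC ⟂ DA]
2. C_y = 0  [D, A, C are collinear ∩ BC ⟂ DA]
   → C = (-1, 0)

C = (-1, 0)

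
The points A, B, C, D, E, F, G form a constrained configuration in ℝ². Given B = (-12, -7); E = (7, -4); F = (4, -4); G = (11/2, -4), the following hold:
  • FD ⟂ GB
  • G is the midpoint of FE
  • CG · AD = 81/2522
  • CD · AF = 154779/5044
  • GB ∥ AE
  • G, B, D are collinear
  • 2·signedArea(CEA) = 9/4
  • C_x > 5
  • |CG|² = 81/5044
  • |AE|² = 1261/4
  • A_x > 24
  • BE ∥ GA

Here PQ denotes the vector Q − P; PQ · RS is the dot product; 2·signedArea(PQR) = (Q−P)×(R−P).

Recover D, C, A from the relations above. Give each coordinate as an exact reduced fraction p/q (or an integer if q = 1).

1. D_x = 5098/1261  [G, B, D are collinear ∩ FD ⟂ GB]
2. D_y = -5359/1261  [G, B, D are collinear ∩ FD ⟂ GB]
   → D = (5098/1261, -5359/1261)
3. A_x = 49/2  [GB ∥ AE ∩ BE ∥ GA]
4. A_y = -1  [GB ∥ AE ∩ BE ∥ GA]
   → A = (49/2, -1)
5. C_x = 13925/2522  [CG · AD = 81/2522 ∩ CD · AF = 154779/5044]
6. C_y = -10403/2522  [CG · AD = 81/2522 ∩ CD · AF = 154779/5044]
   → C = (13925/2522, -10403/2522)

A = (49/2, -1)
C = (13925/2522, -10403/2522)
D = (5098/1261, -5359/1261)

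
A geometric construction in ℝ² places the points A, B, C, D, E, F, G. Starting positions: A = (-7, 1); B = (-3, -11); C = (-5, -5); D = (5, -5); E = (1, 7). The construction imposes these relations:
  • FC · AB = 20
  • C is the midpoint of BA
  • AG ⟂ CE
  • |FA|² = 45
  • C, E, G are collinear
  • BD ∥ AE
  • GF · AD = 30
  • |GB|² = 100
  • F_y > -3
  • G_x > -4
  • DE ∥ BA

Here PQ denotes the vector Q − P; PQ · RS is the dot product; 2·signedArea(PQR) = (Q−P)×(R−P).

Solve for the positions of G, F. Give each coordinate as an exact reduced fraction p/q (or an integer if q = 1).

F = (-1, -2)
G = (-3, -1)

1. G_x = -3  [C, E, G are collinear ∩ AG ⟂ CE]
2. G_y = -1  [C, E, G are collinear ∩ AG ⟂ CE]
   → G = (-3, -1)
3. F_x = -1  [FC · AB = 20 ∩ GF · AD = 30]
4. F_y = -2  [FC · AB = 20 ∩ GF · AD = 30]
   → F = (-1, -2)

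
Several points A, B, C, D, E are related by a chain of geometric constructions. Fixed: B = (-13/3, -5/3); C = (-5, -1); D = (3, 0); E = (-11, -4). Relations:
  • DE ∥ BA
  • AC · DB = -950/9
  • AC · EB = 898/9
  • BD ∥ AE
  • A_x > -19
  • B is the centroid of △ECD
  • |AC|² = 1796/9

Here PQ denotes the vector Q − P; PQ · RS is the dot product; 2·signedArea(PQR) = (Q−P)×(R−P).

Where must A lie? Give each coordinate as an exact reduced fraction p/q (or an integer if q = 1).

1. A_x = -55/3  [BD ∥ AE ∩ DE ∥ BA]
2. A_y = -17/3  [BD ∥ AE ∩ DE ∥ BA]
   → A = (-55/3, -17/3)

A = (-55/3, -17/3)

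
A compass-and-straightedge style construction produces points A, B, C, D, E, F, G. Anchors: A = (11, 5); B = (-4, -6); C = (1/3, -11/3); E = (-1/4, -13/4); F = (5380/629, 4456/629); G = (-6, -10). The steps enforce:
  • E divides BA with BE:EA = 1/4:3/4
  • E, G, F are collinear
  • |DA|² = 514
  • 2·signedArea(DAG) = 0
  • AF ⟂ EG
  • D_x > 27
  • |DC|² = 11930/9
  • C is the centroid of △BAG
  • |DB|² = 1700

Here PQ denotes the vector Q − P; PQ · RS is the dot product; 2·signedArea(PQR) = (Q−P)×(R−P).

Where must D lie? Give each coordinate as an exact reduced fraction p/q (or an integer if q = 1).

D = (28, 20)

1. D_x = 28  [line 15·x + -17·y + -80 = 0 ∩ |DA|² = 514]
2. D_y = 20  [line 15·x + -17·y + -80 = 0 ∩ |DA|² = 514]
   → D = (28, 20)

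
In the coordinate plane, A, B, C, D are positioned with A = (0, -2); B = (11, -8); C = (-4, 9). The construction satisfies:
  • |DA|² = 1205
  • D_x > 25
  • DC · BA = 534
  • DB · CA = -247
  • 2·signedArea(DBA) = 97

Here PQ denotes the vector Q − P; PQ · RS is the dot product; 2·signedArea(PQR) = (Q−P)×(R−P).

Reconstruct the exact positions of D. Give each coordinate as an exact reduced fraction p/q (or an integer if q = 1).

D = (26, -25)

1. D_x = 26  [DC · BA = 534 ∩ 2·signedArea(DBA) = 97]
2. D_y = -25  [DC · BA = 534 ∩ 2·signedArea(DBA) = 97]
   → D = (26, -25)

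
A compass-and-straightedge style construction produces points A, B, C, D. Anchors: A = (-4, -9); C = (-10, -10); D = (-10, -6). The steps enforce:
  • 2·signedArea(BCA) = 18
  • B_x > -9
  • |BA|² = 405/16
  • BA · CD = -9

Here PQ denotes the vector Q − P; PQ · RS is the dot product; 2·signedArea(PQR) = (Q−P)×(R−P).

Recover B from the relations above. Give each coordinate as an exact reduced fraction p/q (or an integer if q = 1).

B = (-17/2, -27/4)

1. B_x = -17/2  [2·signedArea(BCA) = 18 ∩ BA · CD = -9]
2. B_y = -27/4  [2·signedArea(BCA) = 18 ∩ BA · CD = -9]
   → B = (-17/2, -27/4)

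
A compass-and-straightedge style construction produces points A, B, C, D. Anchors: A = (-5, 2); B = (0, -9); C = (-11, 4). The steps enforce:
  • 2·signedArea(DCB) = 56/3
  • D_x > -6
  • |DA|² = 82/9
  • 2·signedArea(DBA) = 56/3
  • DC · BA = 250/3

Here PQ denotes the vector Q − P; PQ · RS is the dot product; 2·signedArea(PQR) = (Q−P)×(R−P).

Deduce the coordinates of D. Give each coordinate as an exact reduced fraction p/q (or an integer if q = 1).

D = (-16/3, -1)

1. D_x = -16/3  [2·signedArea(DBA) = 56/3 ∩ 2·signedArea(DCB) = 56/3]
2. D_y = -1  [2·signedArea(DBA) = 56/3 ∩ 2·signedArea(DCB) = 56/3]
   → D = (-16/3, -1)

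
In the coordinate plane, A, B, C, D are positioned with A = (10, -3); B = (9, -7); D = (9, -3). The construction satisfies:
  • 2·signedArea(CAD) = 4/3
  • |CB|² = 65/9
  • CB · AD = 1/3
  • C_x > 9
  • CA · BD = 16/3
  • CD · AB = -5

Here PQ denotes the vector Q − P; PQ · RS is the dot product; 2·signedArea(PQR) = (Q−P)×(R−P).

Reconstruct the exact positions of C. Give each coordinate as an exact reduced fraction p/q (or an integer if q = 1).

1. C_x = 28/3  [CA · BD = 16/3 ∩ CD · AB = -5]
2. C_y = -13/3  [CA · BD = 16/3 ∩ CD · AB = -5]
   → C = (28/3, -13/3)

C = (28/3, -13/3)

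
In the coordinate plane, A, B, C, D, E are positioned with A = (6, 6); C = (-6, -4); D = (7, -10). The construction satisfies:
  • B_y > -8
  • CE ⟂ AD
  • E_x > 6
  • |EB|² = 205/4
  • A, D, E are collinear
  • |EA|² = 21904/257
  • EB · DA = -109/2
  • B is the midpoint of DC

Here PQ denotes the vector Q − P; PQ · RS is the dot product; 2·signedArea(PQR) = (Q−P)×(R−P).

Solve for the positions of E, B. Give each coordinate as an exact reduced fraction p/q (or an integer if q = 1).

B = (1/2, -7)
E = (1690/257, -826/257)

1. E_x = 1690/257  [A, D, E are collinear ∩ CE ⟂ AD]
2. E_y = -826/257  [A, D, E are collinear ∩ CE ⟂ AD]
   → E = (1690/257, -826/257)
3. B_x = 1/2  [B is the midpoint of DC]
4. B_y = -7  [B is the midpoint of DC]
   → B = (1/2, -7)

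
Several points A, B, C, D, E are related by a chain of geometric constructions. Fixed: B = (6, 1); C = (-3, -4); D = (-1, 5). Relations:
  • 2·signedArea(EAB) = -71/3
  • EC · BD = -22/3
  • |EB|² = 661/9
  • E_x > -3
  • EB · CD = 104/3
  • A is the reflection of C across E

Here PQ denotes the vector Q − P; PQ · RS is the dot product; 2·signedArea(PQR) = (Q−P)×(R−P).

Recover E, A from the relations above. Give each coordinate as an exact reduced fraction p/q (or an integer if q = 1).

A = (-5/3, 2)
E = (-7/3, -1)

1. E_x = -7/3  [EC · BD = -22/3 ∩ EB · CD = 104/3]
2. E_y = -1  [EC · BD = -22/3 ∩ EB · CD = 104/3]
   → E = (-7/3, -1)
3. A_x = -5/3  [2·signedArea(EAB) = -71/3 ∩ A is the reflection of C across E]
4. A_y = 2  [2·signedArea(EAB) = -71/3 ∩ A is the reflection of C across E]
   → A = (-5/3, 2)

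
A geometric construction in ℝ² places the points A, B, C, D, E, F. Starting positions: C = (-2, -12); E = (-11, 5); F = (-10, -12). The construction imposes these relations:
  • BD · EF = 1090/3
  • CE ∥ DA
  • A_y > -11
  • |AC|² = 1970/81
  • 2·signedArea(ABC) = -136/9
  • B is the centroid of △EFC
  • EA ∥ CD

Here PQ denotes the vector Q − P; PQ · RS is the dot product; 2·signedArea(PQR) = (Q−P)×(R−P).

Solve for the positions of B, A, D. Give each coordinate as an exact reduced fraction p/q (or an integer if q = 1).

A = (-59/9, -91/9)
B = (-23/3, -19/3)
D = (22/9, -244/9)

1. B_x = -23/3  [B is the centroid of △EFC]
2. B_y = -19/3  [B is the centroid of △EFC]
   → B = (-23/3, -19/3)
3. A_x = -59/9  [line 17/3·x + 17/3·y + 850/9 = 0 ∩ |AC|² = 1970/81]
4. A_y = -91/9  [line 17/3·x + 17/3·y + 850/9 = 0 ∩ |AC|² = 1970/81]
   → A = (-59/9, -91/9)
5. D_x = 22/9  [CE ∥ DA ∩ EA ∥ CD]
6. D_y = -244/9  [CE ∥ DA ∩ EA ∥ CD]
   → D = (22/9, -244/9)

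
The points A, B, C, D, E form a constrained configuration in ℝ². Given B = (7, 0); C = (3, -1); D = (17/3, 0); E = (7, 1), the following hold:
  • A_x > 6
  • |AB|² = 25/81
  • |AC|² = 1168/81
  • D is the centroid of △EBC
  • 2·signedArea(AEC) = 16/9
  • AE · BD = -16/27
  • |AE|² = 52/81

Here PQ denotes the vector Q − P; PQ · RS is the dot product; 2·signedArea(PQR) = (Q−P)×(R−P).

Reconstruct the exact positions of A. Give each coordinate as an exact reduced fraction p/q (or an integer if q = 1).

1. A_x = 59/9  [2·signedArea(AEC) = 16/9 ∩ AE · BD = -16/27]
2. A_y = 1/3  [2·signedArea(AEC) = 16/9 ∩ AE · BD = -16/27]
   → A = (59/9, 1/3)

A = (59/9, 1/3)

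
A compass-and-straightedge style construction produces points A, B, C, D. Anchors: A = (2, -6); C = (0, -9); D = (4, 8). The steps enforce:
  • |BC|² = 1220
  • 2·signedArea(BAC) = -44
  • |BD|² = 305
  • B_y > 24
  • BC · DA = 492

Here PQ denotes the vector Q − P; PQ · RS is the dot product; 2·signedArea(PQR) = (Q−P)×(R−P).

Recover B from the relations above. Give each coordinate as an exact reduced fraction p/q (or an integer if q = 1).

B = (8, 25)

1. B_x = 8  [BC · DA = 492 ∩ 2·signedArea(BAC) = -44]
2. B_y = 25  [BC · DA = 492 ∩ 2·signedArea(BAC) = -44]
   → B = (8, 25)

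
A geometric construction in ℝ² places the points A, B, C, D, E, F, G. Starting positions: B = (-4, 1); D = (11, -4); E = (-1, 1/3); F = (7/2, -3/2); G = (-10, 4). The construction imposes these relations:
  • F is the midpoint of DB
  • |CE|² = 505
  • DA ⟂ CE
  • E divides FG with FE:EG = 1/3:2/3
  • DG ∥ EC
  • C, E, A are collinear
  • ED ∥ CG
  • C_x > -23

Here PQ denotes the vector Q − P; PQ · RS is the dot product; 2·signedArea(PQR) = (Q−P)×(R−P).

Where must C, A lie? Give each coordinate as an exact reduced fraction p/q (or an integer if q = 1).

A = (1103/101, -425/101)
C = (-22, 25/3)

1. C_x = -22  [ED ∥ CG ∩ DG ∥ EC]
2. C_y = 25/3  [ED ∥ CG ∩ DG ∥ EC]
   → C = (-22, 25/3)
3. A_x = 1103/101  [C, E, A are collinear ∩ DA ⟂ CE]
4. A_y = -425/101  [C, E, A are collinear ∩ DA ⟂ CE]
   → A = (1103/101, -425/101)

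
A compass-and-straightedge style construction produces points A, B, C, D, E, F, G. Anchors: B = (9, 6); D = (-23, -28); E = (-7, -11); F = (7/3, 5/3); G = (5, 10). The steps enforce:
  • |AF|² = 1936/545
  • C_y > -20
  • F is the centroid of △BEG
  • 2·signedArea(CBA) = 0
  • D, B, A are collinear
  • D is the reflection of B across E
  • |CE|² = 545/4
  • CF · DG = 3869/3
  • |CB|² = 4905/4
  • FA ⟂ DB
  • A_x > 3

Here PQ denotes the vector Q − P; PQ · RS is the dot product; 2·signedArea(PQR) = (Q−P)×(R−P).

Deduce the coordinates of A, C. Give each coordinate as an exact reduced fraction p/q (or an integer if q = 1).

A = (6059/1635, 613/1635)
C = (-15, -39/2)

1. A_x = 6059/1635  [D, B, A are collinear ∩ FA ⟂ DB]
2. A_y = 613/1635  [D, B, A are collinear ∩ FA ⟂ DB]
   → A = (6059/1635, 613/1635)
3. C_x = -15  [2·signedArea(CBA) = 0 ∩ CF · DG = 3869/3]
4. C_y = -39/2  [2·signedArea(CBA) = 0 ∩ CF · DG = 3869/3]
   → C = (-15, -39/2)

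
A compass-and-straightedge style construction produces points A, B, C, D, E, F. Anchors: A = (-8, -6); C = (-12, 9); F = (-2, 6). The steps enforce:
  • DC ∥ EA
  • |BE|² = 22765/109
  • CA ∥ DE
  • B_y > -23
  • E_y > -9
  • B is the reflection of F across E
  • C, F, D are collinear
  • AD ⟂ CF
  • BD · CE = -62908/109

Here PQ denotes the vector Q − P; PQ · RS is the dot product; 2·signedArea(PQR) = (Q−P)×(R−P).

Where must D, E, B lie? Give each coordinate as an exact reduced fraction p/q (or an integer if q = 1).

B = (174/109, -2472/109)
D = (-458/109, 726/109)
E = (-22/109, -909/109)

1. D_x = -458/109  [C, F, D are collinear ∩ AD ⟂ CF]
2. D_y = 726/109  [C, F, D are collinear ∩ AD ⟂ CF]
   → D = (-458/109, 726/109)
3. E_x = -22/109  [DC ∥ EA ∩ CA ∥ DE]
4. E_y = -909/109  [DC ∥ EA ∩ CA ∥ DE]
   → E = (-22/109, -909/109)
5. B_x = 174/109  [B is the reflection of F across E]
6. B_y = -2472/109  [B is the reflection of F across E]
   → B = (174/109, -2472/109)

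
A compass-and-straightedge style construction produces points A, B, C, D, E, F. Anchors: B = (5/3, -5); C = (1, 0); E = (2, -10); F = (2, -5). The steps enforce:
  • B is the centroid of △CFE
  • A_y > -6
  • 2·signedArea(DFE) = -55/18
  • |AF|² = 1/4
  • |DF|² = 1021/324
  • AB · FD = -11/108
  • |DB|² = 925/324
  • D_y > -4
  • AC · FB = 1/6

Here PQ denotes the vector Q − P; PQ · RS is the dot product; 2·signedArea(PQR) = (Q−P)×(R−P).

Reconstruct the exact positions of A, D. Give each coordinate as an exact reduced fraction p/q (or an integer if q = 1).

1. A_x = 3/2  [AC · FB = 1/6]
2. A_y = -5  [|AF|² = 1/4]
   → A = (3/2, -5)
3. D_x = 25/18  [2·signedArea(DFE) = -55/18]
4. D_y = -10/3  [|DB|² = 925/324]
   → D = (25/18, -10/3)

A = (3/2, -5)
D = (25/18, -10/3)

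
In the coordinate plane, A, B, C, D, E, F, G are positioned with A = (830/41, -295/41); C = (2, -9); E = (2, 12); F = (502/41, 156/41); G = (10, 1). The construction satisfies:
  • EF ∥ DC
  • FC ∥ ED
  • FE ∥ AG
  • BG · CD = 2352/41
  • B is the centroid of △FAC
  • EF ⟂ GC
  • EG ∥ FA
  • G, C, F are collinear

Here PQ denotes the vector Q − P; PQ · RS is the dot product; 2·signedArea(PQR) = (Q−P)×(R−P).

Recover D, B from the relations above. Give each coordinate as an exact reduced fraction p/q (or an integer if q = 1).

B = (1414/123, -508/123)
D = (-338/41, -33/41)

1. D_x = -338/41  [EF ∥ DC ∩ FC ∥ ED]
2. D_y = -33/41  [EF ∥ DC ∩ FC ∥ ED]
   → D = (-338/41, -33/41)
3. B_x = 1414/123  [B is the centroid of △FAC]
4. B_y = -508/123  [B is the centroid of △FAC]
   → B = (1414/123, -508/123)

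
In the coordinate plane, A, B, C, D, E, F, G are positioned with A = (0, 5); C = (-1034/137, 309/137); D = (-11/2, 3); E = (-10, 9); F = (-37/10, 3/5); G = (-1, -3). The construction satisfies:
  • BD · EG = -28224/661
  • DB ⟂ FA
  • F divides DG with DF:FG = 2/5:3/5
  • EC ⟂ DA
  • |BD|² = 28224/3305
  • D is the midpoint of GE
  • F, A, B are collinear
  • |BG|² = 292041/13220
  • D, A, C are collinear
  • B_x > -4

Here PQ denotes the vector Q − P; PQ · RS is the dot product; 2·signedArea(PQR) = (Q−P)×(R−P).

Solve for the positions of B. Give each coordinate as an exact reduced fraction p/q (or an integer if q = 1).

1. B_x = -21571/6610  [F, A, B are collinear ∩ DB ⟂ FA]
2. B_y = 3699/3305  [F, A, B are collinear ∩ DB ⟂ FA]
   → B = (-21571/6610, 3699/3305)

B = (-21571/6610, 3699/3305)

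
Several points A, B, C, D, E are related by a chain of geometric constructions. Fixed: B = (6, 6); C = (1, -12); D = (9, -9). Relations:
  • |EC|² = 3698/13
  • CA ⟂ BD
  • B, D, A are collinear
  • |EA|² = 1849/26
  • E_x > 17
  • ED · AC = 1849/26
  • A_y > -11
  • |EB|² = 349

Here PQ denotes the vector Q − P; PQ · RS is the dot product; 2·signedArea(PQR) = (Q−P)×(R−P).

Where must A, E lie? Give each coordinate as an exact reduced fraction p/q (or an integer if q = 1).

A = (241/26, -269/26)
E = (228/13, -113/13)

1. A_x = 241/26  [B, D, A are collinear ∩ CA ⟂ BD]
2. A_y = -269/26  [B, D, A are collinear ∩ CA ⟂ BD]
   → A = (241/26, -269/26)
3. E_x = 228/13  [line 215/26·x + 43/26·y + -3397/26 = 0 ∩ |EC|² = 3698/13]
4. E_y = -113/13  [line 215/26·x + 43/26·y + -3397/26 = 0 ∩ |EC|² = 3698/13]
   → E = (228/13, -113/13)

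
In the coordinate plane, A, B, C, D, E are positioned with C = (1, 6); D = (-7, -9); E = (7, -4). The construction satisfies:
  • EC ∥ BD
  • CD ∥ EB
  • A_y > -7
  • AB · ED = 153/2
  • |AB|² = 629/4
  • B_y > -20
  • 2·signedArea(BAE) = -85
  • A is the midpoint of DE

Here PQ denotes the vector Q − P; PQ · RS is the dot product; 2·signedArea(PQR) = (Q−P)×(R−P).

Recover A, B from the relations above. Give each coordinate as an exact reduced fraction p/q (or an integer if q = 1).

1. A_x = 0  [A is the midpoint of DE]
2. A_y = -13/2  [A is the midpoint of DE]
   → A = (0, -13/2)
3. B_x = -1  [EC ∥ BD ∩ CD ∥ EB]
4. B_y = -19  [EC ∥ BD ∩ CD ∥ EB]
   → B = (-1, -19)

A = (0, -13/2)
B = (-1, -19)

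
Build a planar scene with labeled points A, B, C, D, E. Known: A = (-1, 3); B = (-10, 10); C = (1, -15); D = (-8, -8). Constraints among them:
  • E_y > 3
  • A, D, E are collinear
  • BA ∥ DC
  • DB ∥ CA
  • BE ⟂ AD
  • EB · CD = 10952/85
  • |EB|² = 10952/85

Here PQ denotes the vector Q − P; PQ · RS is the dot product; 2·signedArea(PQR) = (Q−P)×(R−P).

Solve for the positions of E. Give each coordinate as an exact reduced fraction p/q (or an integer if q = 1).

E = (-36/85, 332/85)

1. E_x = -36/85  [A, D, E are collinear ∩ BE ⟂ AD]
2. E_y = 332/85  [A, D, E are collinear ∩ BE ⟂ AD]
   → E = (-36/85, 332/85)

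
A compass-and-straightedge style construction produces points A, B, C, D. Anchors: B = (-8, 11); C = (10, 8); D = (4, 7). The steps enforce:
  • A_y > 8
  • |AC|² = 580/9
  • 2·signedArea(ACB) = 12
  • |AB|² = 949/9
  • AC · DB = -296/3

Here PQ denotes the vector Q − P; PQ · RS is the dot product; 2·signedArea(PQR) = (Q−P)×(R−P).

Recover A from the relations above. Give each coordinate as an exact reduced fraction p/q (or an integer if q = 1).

1. A_x = 2  [2·signedArea(ACB) = 12 ∩ AC · DB = -296/3]
2. A_y = 26/3  [2·signedArea(ACB) = 12 ∩ AC · DB = -296/3]
   → A = (2, 26/3)

A = (2, 26/3)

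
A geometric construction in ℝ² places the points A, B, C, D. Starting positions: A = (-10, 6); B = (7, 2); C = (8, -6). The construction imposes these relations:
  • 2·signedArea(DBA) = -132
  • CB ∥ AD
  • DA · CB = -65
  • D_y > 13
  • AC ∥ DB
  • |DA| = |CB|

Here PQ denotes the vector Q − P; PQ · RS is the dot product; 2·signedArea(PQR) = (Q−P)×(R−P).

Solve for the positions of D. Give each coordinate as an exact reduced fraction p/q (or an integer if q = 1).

1. D_x = -11  [AC ∥ DB ∩ CB ∥ AD]
2. D_y = 14  [AC ∥ DB ∩ CB ∥ AD]
   → D = (-11, 14)

D = (-11, 14)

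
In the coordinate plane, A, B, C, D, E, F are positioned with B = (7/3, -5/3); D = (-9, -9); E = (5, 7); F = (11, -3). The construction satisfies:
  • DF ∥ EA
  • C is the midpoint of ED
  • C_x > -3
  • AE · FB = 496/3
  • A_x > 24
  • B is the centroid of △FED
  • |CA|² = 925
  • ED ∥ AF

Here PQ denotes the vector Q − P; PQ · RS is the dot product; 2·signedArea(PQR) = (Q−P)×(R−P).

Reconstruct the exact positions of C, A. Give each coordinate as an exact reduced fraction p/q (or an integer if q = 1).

A = (25, 13)
C = (-2, -1)

1. C_x = -2  [C is the midpoint of ED]
2. C_y = -1  [C is the midpoint of ED]
   → C = (-2, -1)
3. A_x = 25  [ED ∥ AF ∩ DF ∥ EA]
4. A_y = 13  [ED ∥ AF ∩ DF ∥ EA]
   → A = (25, 13)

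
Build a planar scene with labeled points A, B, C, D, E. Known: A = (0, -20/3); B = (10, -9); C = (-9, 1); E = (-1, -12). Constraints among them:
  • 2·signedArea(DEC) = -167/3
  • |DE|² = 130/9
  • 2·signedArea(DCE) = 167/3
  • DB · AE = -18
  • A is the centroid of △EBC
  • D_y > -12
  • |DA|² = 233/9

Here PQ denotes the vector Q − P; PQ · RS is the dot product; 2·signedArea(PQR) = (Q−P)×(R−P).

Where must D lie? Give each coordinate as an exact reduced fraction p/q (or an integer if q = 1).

D = (8/3, -11)

1. D_x = 8/3  [2·signedArea(DCE) = 167/3 ∩ DB · AE = -18]
2. D_y = -11  [2·signedArea(DCE) = 167/3 ∩ DB · AE = -18]
   → D = (8/3, -11)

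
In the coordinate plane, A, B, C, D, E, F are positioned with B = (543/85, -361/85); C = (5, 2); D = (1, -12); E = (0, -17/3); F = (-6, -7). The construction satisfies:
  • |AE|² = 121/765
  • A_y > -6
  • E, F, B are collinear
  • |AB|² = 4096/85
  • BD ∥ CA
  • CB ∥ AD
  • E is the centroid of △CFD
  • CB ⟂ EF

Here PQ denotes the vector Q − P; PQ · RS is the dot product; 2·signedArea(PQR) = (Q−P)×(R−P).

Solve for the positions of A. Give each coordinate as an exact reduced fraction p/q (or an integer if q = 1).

A = (-33/85, -489/85)

1. A_x = -33/85  [CB ∥ AD ∩ BD ∥ CA]
2. A_y = -489/85  [CB ∥ AD ∩ BD ∥ CA]
   → A = (-33/85, -489/85)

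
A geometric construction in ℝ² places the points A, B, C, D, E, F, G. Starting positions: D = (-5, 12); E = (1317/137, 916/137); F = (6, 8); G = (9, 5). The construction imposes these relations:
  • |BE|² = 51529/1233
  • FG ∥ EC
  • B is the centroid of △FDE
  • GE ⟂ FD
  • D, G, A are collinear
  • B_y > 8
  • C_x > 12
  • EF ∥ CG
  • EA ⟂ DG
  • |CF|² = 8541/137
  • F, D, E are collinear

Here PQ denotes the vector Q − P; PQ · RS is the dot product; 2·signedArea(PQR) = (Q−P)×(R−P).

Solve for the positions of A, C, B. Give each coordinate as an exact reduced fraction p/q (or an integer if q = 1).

1. A_x = 6039/685  [D, G, A are collinear ∩ EA ⟂ DG]
2. A_y = 3488/685  [D, G, A are collinear ∩ EA ⟂ DG]
   → A = (6039/685, 3488/685)
3. C_x = 1728/137  [EF ∥ CG ∩ FG ∥ EC]
4. C_y = 505/137  [EF ∥ CG ∩ FG ∥ EC]
   → C = (1728/137, 505/137)
5. B_x = 1454/411  [B is the centroid of △FDE]
6. B_y = 3656/411  [B is the centroid of △FDE]
   → B = (1454/411, 3656/411)

A = (6039/685, 3488/685)
B = (1454/411, 3656/411)
C = (1728/137, 505/137)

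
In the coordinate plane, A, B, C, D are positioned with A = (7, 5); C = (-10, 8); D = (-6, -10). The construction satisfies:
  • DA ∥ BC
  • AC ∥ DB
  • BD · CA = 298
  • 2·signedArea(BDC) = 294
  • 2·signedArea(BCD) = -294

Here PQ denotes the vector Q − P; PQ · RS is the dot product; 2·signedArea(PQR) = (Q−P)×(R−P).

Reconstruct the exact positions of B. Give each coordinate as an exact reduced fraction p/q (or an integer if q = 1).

1. B_x = -23  [DA ∥ BC ∩ AC ∥ DB]
2. B_y = -7  [DA ∥ BC ∩ AC ∥ DB]
   → B = (-23, -7)

B = (-23, -7)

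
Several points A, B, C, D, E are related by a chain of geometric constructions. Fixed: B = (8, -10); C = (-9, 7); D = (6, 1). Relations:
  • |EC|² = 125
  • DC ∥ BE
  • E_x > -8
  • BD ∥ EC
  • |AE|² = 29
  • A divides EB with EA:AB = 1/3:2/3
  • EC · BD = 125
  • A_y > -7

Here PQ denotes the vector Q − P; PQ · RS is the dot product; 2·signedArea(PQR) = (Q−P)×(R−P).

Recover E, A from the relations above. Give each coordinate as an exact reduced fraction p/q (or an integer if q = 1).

A = (-2, -6)
E = (-7, -4)

1. E_x = -7  [BD ∥ EC ∩ DC ∥ BE]
2. E_y = -4  [BD ∥ EC ∩ DC ∥ BE]
   → E = (-7, -4)
3. A_x = -2  [A divides EB with EA:AB = 1/3:2/3]
4. A_y = -6  [A divides EB with EA:AB = 1/3:2/3]
   → A = (-2, -6)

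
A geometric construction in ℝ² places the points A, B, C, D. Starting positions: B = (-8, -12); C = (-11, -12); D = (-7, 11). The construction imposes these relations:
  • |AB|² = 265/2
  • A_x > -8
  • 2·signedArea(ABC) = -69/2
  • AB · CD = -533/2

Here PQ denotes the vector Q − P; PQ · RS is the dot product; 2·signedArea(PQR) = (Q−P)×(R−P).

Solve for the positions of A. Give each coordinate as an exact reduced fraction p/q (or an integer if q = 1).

A = (-15/2, -1/2)

1. A_x = -15/2  [AB · CD = -533/2 ∩ 2·signedArea(ABC) = -69/2]
2. A_y = -1/2  [AB · CD = -533/2 ∩ 2·signedArea(ABC) = -69/2]
   → A = (-15/2, -1/2)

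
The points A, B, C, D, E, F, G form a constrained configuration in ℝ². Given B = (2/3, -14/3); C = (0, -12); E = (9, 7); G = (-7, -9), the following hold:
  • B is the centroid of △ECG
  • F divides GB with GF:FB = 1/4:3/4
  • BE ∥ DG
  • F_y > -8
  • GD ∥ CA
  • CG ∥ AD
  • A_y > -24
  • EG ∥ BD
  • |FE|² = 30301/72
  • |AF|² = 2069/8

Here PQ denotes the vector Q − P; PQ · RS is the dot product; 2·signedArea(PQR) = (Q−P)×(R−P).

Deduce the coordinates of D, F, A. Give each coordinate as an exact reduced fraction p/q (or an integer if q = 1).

A = (-25/3, -71/3)
D = (-46/3, -62/3)
F = (-61/12, -95/12)

1. D_x = -46/3  [BE ∥ DG ∩ EG ∥ BD]
2. D_y = -62/3  [BE ∥ DG ∩ EG ∥ BD]
   → D = (-46/3, -62/3)
3. F_x = -61/12  [F divides GB with GF:FB = 1/4:3/4]
4. F_y = -95/12  [F divides GB with GF:FB = 1/4:3/4]
   → F = (-61/12, -95/12)
5. A_x = -25/3  [CG ∥ AD ∩ GD ∥ CA]
6. A_y = -71/3  [CG ∥ AD ∩ GD ∥ CA]
   → A = (-25/3, -71/3)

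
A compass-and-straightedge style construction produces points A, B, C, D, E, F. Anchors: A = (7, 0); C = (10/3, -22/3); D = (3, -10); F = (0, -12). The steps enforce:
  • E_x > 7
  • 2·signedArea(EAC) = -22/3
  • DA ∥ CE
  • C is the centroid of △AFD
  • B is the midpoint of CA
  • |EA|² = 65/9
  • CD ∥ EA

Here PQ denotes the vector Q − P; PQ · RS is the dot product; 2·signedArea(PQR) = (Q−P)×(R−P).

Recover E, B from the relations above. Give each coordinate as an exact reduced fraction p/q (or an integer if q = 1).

B = (31/6, -11/3)
E = (22/3, 8/3)

1. E_x = 22/3  [CD ∥ EA ∩ DA ∥ CE]
2. E_y = 8/3  [CD ∥ EA ∩ DA ∥ CE]
   → E = (22/3, 8/3)
3. B_x = 31/6  [B is the midpoint of CA]
4. B_y = -11/3  [B is the midpoint of CA]
   → B = (31/6, -11/3)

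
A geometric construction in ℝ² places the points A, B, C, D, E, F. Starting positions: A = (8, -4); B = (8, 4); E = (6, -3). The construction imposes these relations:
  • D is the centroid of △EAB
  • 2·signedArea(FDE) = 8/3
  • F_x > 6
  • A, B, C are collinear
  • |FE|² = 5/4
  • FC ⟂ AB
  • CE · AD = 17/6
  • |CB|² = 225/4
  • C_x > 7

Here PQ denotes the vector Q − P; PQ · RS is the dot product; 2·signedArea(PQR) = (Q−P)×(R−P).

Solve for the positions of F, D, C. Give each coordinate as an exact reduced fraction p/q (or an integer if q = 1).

1. D_x = 22/3  [D is the centroid of △EAB]
2. D_y = -1  [D is the centroid of △EAB]
   → D = (22/3, -1)
3. C_x = 8  [A, B, C are collinear ∩ CE · AD = 17/6]
4. C_y = -7/2  [A, B, C are collinear ∩ CE · AD = 17/6]
   → C = (8, -7/2)
5. F_x = 7  [2·signedArea(FDE) = 8/3 ∩ FC ⟂ AB]
6. F_y = -7/2  [2·signedArea(FDE) = 8/3 ∩ FC ⟂ AB]
   → F = (7, -7/2)

C = (8, -7/2)
D = (22/3, -1)
F = (7, -7/2)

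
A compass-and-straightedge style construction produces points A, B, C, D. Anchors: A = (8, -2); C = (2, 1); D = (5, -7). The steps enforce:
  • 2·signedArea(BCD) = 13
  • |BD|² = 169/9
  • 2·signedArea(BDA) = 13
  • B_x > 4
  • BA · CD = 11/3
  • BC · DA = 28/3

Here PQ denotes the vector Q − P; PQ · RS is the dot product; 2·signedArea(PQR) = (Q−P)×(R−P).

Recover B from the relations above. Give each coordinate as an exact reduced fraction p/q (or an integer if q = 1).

B = (5, -8/3)

1. B_x = 5  [2·signedArea(BCD) = 13 ∩ BA · CD = 11/3]
2. B_y = -8/3  [2·signedArea(BCD) = 13 ∩ BA · CD = 11/3]
   → B = (5, -8/3)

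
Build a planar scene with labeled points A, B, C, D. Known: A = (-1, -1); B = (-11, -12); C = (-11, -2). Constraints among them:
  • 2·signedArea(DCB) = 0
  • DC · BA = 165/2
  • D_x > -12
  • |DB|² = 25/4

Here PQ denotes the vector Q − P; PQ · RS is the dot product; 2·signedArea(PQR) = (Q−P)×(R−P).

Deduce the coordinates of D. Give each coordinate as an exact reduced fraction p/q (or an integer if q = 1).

D = (-11, -19/2)

1. D_x = -11  [2·signedArea(DCB) = 0 ∩ DC · BA = 165/2]
2. D_y = -19/2  [2·signedArea(DCB) = 0 ∩ DC · BA = 165/2]
   → D = (-11, -19/2)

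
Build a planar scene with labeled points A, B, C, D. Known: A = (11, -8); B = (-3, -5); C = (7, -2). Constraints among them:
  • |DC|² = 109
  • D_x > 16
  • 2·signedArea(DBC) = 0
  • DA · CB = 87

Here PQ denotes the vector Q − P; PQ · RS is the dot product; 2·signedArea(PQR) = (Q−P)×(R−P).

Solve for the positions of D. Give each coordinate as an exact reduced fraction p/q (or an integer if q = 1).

1. D_x = 17  [2·signedArea(DBC) = 0 ∩ DA · CB = 87]
2. D_y = 1  [2·signedArea(DBC) = 0 ∩ DA · CB = 87]
   → D = (17, 1)

D = (17, 1)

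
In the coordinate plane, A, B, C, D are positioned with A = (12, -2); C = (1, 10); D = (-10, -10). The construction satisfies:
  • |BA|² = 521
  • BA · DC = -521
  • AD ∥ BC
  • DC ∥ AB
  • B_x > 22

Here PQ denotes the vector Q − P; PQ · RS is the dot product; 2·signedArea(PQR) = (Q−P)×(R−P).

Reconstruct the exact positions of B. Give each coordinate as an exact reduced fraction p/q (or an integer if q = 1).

1. B_x = 23  [AD ∥ BC ∩ DC ∥ AB]
2. B_y = 18  [AD ∥ BC ∩ DC ∥ AB]
   → B = (23, 18)

B = (23, 18)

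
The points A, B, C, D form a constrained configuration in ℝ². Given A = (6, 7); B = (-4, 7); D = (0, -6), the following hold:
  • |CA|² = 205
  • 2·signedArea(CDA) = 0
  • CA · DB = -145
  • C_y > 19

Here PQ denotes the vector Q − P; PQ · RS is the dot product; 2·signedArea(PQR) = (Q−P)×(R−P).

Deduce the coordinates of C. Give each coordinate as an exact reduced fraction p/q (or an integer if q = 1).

1. C_x = 12  [2·signedArea(CDA) = 0 ∩ CA · DB = -145]
2. C_y = 20  [2·signedArea(CDA) = 0 ∩ CA · DB = -145]
   → C = (12, 20)

C = (12, 20)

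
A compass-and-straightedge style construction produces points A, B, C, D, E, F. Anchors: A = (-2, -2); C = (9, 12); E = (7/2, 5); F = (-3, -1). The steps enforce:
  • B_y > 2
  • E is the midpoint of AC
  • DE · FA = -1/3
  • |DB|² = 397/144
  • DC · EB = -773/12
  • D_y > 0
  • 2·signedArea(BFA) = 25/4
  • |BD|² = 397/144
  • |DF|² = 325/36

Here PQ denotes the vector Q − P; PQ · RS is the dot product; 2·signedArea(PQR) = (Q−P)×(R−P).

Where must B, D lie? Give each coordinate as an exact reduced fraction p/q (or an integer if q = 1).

B = (0, 9/4)
D = (-1/2, 2/3)

1. D_x = -1/2  [line -1·x + 1·y + -7/6 = 0 ∩ |DF|² = 325/36]
2. D_y = 2/3  [line -1·x + 1·y + -7/6 = 0 ∩ |DF|² = 325/36]
   → D = (-1/2, 2/3)
3. B_x = 0  [2·signedArea(BFA) = 25/4 ∩ DC · EB = -773/12]
4. B_y = 9/4  [2·signedArea(BFA) = 25/4 ∩ DC · EB = -773/12]
   → B = (0, 9/4)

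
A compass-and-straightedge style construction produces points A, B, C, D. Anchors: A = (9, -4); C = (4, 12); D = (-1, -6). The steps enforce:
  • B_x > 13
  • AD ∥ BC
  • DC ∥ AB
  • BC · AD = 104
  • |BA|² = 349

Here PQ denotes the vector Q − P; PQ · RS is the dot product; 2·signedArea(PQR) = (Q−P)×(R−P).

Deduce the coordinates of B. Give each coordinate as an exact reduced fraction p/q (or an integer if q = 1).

1. B_x = 14  [AD ∥ BC ∩ DC ∥ AB]
2. B_y = 14  [AD ∥ BC ∩ DC ∥ AB]
   → B = (14, 14)

B = (14, 14)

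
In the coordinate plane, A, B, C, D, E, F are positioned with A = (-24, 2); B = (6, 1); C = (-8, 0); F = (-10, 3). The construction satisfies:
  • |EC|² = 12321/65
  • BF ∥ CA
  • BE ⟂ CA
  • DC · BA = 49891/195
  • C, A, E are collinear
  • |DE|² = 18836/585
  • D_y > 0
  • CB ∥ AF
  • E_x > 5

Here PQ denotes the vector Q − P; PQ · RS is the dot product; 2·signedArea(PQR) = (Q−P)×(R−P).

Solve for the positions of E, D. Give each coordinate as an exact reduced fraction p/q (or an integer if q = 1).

D = (36/65, 149/195)
E = (368/65, -111/65)

1. E_x = 368/65  [C, A, E are collinear ∩ BE ⟂ CA]
2. E_y = -111/65  [C, A, E are collinear ∩ BE ⟂ CA]
   → E = (368/65, -111/65)
3. D_x = 36/65  [line 30·x + -1·y + -3091/195 = 0 ∩ |DE|² = 18836/585]
4. D_y = 149/195  [line 30·x + -1·y + -3091/195 = 0 ∩ |DE|² = 18836/585]
   → D = (36/65, 149/195)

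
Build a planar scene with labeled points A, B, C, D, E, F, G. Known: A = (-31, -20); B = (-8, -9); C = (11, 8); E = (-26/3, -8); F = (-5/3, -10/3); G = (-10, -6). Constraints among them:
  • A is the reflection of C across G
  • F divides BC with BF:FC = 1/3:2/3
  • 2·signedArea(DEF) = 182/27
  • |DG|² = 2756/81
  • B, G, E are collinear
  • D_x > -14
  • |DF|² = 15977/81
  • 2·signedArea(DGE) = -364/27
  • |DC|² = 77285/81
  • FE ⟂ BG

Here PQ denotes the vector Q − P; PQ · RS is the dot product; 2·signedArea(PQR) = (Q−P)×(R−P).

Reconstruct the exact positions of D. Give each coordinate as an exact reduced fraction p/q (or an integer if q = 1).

1. D_x = -124/9  [2·signedArea(DEF) = 182/27 ∩ 2·signedArea(DGE) = -364/27]
2. D_y = -94/9  [2·signedArea(DEF) = 182/27 ∩ 2·signedArea(DGE) = -364/27]
   → D = (-124/9, -94/9)

D = (-124/9, -94/9)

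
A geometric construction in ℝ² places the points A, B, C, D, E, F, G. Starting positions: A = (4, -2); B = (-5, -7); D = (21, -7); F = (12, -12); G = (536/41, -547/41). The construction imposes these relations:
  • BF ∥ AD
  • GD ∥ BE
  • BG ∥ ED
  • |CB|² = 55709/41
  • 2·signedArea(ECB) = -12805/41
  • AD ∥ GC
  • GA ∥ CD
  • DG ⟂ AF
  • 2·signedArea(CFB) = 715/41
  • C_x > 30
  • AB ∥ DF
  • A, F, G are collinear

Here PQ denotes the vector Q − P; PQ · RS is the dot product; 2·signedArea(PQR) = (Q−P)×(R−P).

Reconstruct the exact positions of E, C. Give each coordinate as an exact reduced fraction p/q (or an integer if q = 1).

C = (1233/41, -752/41)
E = (120/41, -27/41)

1. E_x = 120/41  [BG ∥ ED ∩ GD ∥ BE]
2. E_y = -27/41  [BG ∥ ED ∩ GD ∥ BE]
   → E = (120/41, -27/41)
3. C_x = 1233/41  [GA ∥ CD ∩ AD ∥ GC]
4. C_y = -752/41  [GA ∥ CD ∩ AD ∥ GC]
   → C = (1233/41, -752/41)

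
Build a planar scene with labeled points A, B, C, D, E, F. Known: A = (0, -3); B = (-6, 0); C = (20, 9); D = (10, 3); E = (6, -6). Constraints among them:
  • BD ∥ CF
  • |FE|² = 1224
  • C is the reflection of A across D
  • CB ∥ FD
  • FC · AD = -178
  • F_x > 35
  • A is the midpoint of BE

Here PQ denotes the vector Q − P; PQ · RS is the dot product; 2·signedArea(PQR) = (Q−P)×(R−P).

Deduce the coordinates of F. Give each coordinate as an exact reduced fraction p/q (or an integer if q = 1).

F = (36, 12)

1. F_x = 36  [CB ∥ FD ∩ BD ∥ CF]
2. F_y = 12  [CB ∥ FD ∩ BD ∥ CF]
   → F = (36, 12)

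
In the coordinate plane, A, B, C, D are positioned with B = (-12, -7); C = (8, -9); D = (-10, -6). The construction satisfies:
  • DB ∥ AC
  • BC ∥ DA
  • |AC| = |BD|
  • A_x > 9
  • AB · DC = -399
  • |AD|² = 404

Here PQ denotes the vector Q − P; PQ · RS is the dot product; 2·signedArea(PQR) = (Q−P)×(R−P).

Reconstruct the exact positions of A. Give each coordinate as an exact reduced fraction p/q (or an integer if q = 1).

A = (10, -8)

1. A_x = 10  [DB ∥ AC ∩ BC ∥ DA]
2. A_y = -8  [DB ∥ AC ∩ BC ∥ DA]
   → A = (10, -8)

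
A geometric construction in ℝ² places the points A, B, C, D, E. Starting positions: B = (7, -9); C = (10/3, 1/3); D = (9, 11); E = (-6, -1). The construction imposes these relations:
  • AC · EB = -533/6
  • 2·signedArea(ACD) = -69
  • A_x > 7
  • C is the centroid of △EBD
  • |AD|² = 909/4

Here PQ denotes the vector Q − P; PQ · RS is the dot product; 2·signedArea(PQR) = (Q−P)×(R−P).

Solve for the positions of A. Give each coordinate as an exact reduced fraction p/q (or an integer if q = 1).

A = (15/2, -4)

1. A_x = 15/2  [AC · EB = -533/6 ∩ 2·signedArea(ACD) = -69]
2. A_y = -4  [AC · EB = -533/6 ∩ 2·signedArea(ACD) = -69]
   → A = (15/2, -4)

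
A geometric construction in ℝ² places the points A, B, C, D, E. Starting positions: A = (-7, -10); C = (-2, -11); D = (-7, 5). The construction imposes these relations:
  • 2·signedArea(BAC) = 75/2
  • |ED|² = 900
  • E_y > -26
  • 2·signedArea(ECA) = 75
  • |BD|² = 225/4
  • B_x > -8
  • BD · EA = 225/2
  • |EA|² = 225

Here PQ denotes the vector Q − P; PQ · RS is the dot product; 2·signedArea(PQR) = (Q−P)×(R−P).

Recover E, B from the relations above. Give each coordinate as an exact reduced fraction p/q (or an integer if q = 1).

B = (-7, -5/2)
E = (-7, -25)

1. B_x = -7  [line 1·x + 5·y + 39/2 = 0 ∩ |BD|² = 225/4]
2. B_y = -5/2  [line 1·x + 5·y + 39/2 = 0 ∩ |BD|² = 225/4]
   → B = (-7, -5/2)
3. E_x = -7  [2·signedArea(ECA) = 75 ∩ BD · EA = 225/2]
4. E_y = -25  [2·signedArea(ECA) = 75 ∩ BD · EA = 225/2]
   → E = (-7, -25)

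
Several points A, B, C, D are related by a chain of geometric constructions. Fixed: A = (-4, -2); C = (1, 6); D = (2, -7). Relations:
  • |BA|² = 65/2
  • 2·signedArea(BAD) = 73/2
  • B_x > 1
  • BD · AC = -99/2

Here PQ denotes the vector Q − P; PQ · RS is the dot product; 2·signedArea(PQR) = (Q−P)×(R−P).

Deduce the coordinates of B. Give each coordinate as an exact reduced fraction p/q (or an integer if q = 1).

B = (3/2, -1/2)

1. B_x = 3/2  [BD · AC = -99/2 ∩ 2·signedArea(BAD) = 73/2]
2. B_y = -1/2  [BD · AC = -99/2 ∩ 2·signedArea(BAD) = 73/2]
   → B = (3/2, -1/2)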